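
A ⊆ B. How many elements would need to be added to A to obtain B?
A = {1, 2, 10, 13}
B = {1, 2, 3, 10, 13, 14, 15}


Set A = {1, 2, 10, 13}, |A| = 4
Set B = {1, 2, 3, 10, 13, 14, 15}, |B| = 7
Since A ⊆ B: B \ A = {3, 14, 15}
|B| - |A| = 7 - 4 = 3

3


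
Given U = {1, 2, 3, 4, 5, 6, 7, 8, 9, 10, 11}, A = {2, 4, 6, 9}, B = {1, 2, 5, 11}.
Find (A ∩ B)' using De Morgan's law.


U = {1, 2, 3, 4, 5, 6, 7, 8, 9, 10, 11}
A = {2, 4, 6, 9}, B = {1, 2, 5, 11}
A ∩ B = {2}
(A ∩ B)' = U \ (A ∩ B) = {1, 3, 4, 5, 6, 7, 8, 9, 10, 11}
Verification via A' ∪ B': A' = {1, 3, 5, 7, 8, 10, 11}, B' = {3, 4, 6, 7, 8, 9, 10}
A' ∪ B' = {1, 3, 4, 5, 6, 7, 8, 9, 10, 11} ✓

{1, 3, 4, 5, 6, 7, 8, 9, 10, 11}


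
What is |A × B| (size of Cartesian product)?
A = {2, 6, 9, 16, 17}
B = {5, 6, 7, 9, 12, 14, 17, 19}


Set A = {2, 6, 9, 16, 17} has 5 elements.
Set B = {5, 6, 7, 9, 12, 14, 17, 19} has 8 elements.
|A × B| = |A| × |B| = 5 × 8 = 40

40


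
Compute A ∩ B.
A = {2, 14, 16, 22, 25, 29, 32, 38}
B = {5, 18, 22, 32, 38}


Set A = {2, 14, 16, 22, 25, 29, 32, 38}
Set B = {5, 18, 22, 32, 38}
A ∩ B includes only elements in both sets.
Check each element of A against B:
2 ✗, 14 ✗, 16 ✗, 22 ✓, 25 ✗, 29 ✗, 32 ✓, 38 ✓
A ∩ B = {22, 32, 38}

{22, 32, 38}


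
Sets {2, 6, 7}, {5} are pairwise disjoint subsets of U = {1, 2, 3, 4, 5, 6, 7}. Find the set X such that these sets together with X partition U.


U = {1, 2, 3, 4, 5, 6, 7}
Shown blocks: {2, 6, 7}, {5}
A partition's blocks are pairwise disjoint and cover U, so the missing block = U \ (union of shown blocks).
Union of shown blocks: {2, 5, 6, 7}
Missing block = U \ (union) = {1, 3, 4}

{1, 3, 4}


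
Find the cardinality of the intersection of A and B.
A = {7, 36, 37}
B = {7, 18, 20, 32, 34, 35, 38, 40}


Set A = {7, 36, 37}
Set B = {7, 18, 20, 32, 34, 35, 38, 40}
A ∩ B = {7}
|A ∩ B| = 1

1


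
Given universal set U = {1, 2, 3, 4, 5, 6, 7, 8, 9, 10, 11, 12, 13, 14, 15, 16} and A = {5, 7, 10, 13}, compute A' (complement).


Universal set U = {1, 2, 3, 4, 5, 6, 7, 8, 9, 10, 11, 12, 13, 14, 15, 16}
Set A = {5, 7, 10, 13}
A' = U \ A = elements in U but not in A
Checking each element of U:
1 (not in A, include), 2 (not in A, include), 3 (not in A, include), 4 (not in A, include), 5 (in A, exclude), 6 (not in A, include), 7 (in A, exclude), 8 (not in A, include), 9 (not in A, include), 10 (in A, exclude), 11 (not in A, include), 12 (not in A, include), 13 (in A, exclude), 14 (not in A, include), 15 (not in A, include), 16 (not in A, include)
A' = {1, 2, 3, 4, 6, 8, 9, 11, 12, 14, 15, 16}

{1, 2, 3, 4, 6, 8, 9, 11, 12, 14, 15, 16}


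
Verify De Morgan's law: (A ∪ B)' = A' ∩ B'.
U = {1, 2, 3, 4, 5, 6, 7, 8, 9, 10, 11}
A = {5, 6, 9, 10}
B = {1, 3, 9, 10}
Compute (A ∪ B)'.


U = {1, 2, 3, 4, 5, 6, 7, 8, 9, 10, 11}
A = {5, 6, 9, 10}, B = {1, 3, 9, 10}
A ∪ B = {1, 3, 5, 6, 9, 10}
(A ∪ B)' = U \ (A ∪ B) = {2, 4, 7, 8, 11}
Verification via A' ∩ B': A' = {1, 2, 3, 4, 7, 8, 11}, B' = {2, 4, 5, 6, 7, 8, 11}
A' ∩ B' = {2, 4, 7, 8, 11} ✓

{2, 4, 7, 8, 11}


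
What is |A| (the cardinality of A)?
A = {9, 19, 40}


Set A = {9, 19, 40}
Listing elements: 9, 19, 40
Counting: 3 elements
|A| = 3

3


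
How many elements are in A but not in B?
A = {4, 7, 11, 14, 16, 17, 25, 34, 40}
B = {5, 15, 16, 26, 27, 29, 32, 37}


Set A = {4, 7, 11, 14, 16, 17, 25, 34, 40}
Set B = {5, 15, 16, 26, 27, 29, 32, 37}
A \ B = {4, 7, 11, 14, 17, 25, 34, 40}
|A \ B| = 8

8


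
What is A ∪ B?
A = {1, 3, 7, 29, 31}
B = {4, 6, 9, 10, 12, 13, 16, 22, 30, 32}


Set A = {1, 3, 7, 29, 31}
Set B = {4, 6, 9, 10, 12, 13, 16, 22, 30, 32}
A ∪ B includes all elements in either set.
Elements from A: {1, 3, 7, 29, 31}
Elements from B not already included: {4, 6, 9, 10, 12, 13, 16, 22, 30, 32}
A ∪ B = {1, 3, 4, 6, 7, 9, 10, 12, 13, 16, 22, 29, 30, 31, 32}

{1, 3, 4, 6, 7, 9, 10, 12, 13, 16, 22, 29, 30, 31, 32}


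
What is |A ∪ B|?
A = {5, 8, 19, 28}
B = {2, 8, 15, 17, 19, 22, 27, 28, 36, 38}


Set A = {5, 8, 19, 28}, |A| = 4
Set B = {2, 8, 15, 17, 19, 22, 27, 28, 36, 38}, |B| = 10
A ∩ B = {8, 19, 28}, |A ∩ B| = 3
|A ∪ B| = |A| + |B| - |A ∩ B| = 4 + 10 - 3 = 11

11


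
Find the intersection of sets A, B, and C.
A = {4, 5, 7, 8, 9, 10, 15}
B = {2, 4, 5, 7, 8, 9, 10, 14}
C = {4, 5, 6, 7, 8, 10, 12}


Set A = {4, 5, 7, 8, 9, 10, 15}
Set B = {2, 4, 5, 7, 8, 9, 10, 14}
Set C = {4, 5, 6, 7, 8, 10, 12}
First, A ∩ B = {4, 5, 7, 8, 9, 10}
Then, (A ∩ B) ∩ C = {4, 5, 7, 8, 10}

{4, 5, 7, 8, 10}


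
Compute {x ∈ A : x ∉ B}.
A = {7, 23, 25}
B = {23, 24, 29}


Set A = {7, 23, 25}
Set B = {23, 24, 29}
Check each element of A against B:
7 ∉ B (include), 23 ∈ B, 25 ∉ B (include)
Elements of A not in B: {7, 25}

{7, 25}


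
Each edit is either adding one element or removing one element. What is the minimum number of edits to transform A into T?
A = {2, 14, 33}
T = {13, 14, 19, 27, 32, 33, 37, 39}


Set A = {2, 14, 33}
Set T = {13, 14, 19, 27, 32, 33, 37, 39}
Elements to remove from A (in A, not in T): {2} → 1 removals
Elements to add to A (in T, not in A): {13, 19, 27, 32, 37, 39} → 6 additions
Total edits = 1 + 6 = 7

7


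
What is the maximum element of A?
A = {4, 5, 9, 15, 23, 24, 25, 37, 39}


Set A = {4, 5, 9, 15, 23, 24, 25, 37, 39}
Elements in ascending order: 4, 5, 9, 15, 23, 24, 25, 37, 39
The largest element is 39.

39


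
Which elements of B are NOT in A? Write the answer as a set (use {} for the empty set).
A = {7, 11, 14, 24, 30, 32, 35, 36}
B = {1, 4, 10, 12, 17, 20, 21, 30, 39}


Set A = {7, 11, 14, 24, 30, 32, 35, 36}
Set B = {1, 4, 10, 12, 17, 20, 21, 30, 39}
Check each element of B against A:
1 ∉ A (include), 4 ∉ A (include), 10 ∉ A (include), 12 ∉ A (include), 17 ∉ A (include), 20 ∉ A (include), 21 ∉ A (include), 30 ∈ A, 39 ∉ A (include)
Elements of B not in A: {1, 4, 10, 12, 17, 20, 21, 39}

{1, 4, 10, 12, 17, 20, 21, 39}


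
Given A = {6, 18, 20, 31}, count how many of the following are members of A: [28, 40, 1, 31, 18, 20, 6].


Set A = {6, 18, 20, 31}
Candidates: [28, 40, 1, 31, 18, 20, 6]
Check each candidate:
28 ∉ A, 40 ∉ A, 1 ∉ A, 31 ∈ A, 18 ∈ A, 20 ∈ A, 6 ∈ A
Count of candidates in A: 4

4


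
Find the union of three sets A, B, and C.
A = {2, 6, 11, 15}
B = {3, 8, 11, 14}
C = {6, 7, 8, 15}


Set A = {2, 6, 11, 15}
Set B = {3, 8, 11, 14}
Set C = {6, 7, 8, 15}
First, A ∪ B = {2, 3, 6, 8, 11, 14, 15}
Then, (A ∪ B) ∪ C = {2, 3, 6, 7, 8, 11, 14, 15}

{2, 3, 6, 7, 8, 11, 14, 15}


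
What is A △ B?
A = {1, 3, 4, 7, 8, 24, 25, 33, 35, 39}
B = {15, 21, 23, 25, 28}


Set A = {1, 3, 4, 7, 8, 24, 25, 33, 35, 39}
Set B = {15, 21, 23, 25, 28}
A △ B = (A \ B) ∪ (B \ A)
Elements in A but not B: {1, 3, 4, 7, 8, 24, 33, 35, 39}
Elements in B but not A: {15, 21, 23, 28}
A △ B = {1, 3, 4, 7, 8, 15, 21, 23, 24, 28, 33, 35, 39}

{1, 3, 4, 7, 8, 15, 21, 23, 24, 28, 33, 35, 39}


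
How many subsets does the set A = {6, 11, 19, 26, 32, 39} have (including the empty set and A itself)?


Set A = {6, 11, 19, 26, 32, 39}
|A| = 6
The power set P(A) contains all subsets of A.
|P(A)| = 2^|A| = 2^6 = 64

64


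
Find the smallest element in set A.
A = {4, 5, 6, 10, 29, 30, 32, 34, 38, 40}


Set A = {4, 5, 6, 10, 29, 30, 32, 34, 38, 40}
Elements in ascending order: 4, 5, 6, 10, 29, 30, 32, 34, 38, 40
The smallest element is 4.

4


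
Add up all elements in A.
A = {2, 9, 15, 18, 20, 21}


Set A = {2, 9, 15, 18, 20, 21}
Sum = 2 + 9 + 15 + 18 + 20 + 21 = 85

85


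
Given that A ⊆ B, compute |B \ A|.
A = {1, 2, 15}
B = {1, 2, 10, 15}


Set A = {1, 2, 15}, |A| = 3
Set B = {1, 2, 10, 15}, |B| = 4
Since A ⊆ B: B \ A = {10}
|B| - |A| = 4 - 3 = 1

1


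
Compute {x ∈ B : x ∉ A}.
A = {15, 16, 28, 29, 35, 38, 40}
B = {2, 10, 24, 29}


Set A = {15, 16, 28, 29, 35, 38, 40}
Set B = {2, 10, 24, 29}
Check each element of B against A:
2 ∉ A (include), 10 ∉ A (include), 24 ∉ A (include), 29 ∈ A
Elements of B not in A: {2, 10, 24}

{2, 10, 24}


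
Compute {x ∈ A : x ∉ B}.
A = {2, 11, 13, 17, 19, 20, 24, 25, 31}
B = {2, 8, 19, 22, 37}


Set A = {2, 11, 13, 17, 19, 20, 24, 25, 31}
Set B = {2, 8, 19, 22, 37}
Check each element of A against B:
2 ∈ B, 11 ∉ B (include), 13 ∉ B (include), 17 ∉ B (include), 19 ∈ B, 20 ∉ B (include), 24 ∉ B (include), 25 ∉ B (include), 31 ∉ B (include)
Elements of A not in B: {11, 13, 17, 20, 24, 25, 31}

{11, 13, 17, 20, 24, 25, 31}


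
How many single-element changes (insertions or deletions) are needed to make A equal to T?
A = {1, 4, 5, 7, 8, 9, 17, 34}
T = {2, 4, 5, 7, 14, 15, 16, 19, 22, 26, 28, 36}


Set A = {1, 4, 5, 7, 8, 9, 17, 34}
Set T = {2, 4, 5, 7, 14, 15, 16, 19, 22, 26, 28, 36}
Elements to remove from A (in A, not in T): {1, 8, 9, 17, 34} → 5 removals
Elements to add to A (in T, not in A): {2, 14, 15, 16, 19, 22, 26, 28, 36} → 9 additions
Total edits = 5 + 9 = 14

14


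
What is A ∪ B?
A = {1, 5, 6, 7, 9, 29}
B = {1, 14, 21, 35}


Set A = {1, 5, 6, 7, 9, 29}
Set B = {1, 14, 21, 35}
A ∪ B includes all elements in either set.
Elements from A: {1, 5, 6, 7, 9, 29}
Elements from B not already included: {14, 21, 35}
A ∪ B = {1, 5, 6, 7, 9, 14, 21, 29, 35}

{1, 5, 6, 7, 9, 14, 21, 29, 35}


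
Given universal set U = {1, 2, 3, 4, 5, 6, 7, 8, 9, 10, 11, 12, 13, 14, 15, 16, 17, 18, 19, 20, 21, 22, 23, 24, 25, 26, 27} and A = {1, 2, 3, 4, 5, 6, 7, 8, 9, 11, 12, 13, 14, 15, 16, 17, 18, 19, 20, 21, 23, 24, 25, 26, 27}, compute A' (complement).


Universal set U = {1, 2, 3, 4, 5, 6, 7, 8, 9, 10, 11, 12, 13, 14, 15, 16, 17, 18, 19, 20, 21, 22, 23, 24, 25, 26, 27}
Set A = {1, 2, 3, 4, 5, 6, 7, 8, 9, 11, 12, 13, 14, 15, 16, 17, 18, 19, 20, 21, 23, 24, 25, 26, 27}
A' = U \ A = elements in U but not in A
Checking each element of U:
1 (in A, exclude), 2 (in A, exclude), 3 (in A, exclude), 4 (in A, exclude), 5 (in A, exclude), 6 (in A, exclude), 7 (in A, exclude), 8 (in A, exclude), 9 (in A, exclude), 10 (not in A, include), 11 (in A, exclude), 12 (in A, exclude), 13 (in A, exclude), 14 (in A, exclude), 15 (in A, exclude), 16 (in A, exclude), 17 (in A, exclude), 18 (in A, exclude), 19 (in A, exclude), 20 (in A, exclude), 21 (in A, exclude), 22 (not in A, include), 23 (in A, exclude), 24 (in A, exclude), 25 (in A, exclude), 26 (in A, exclude), 27 (in A, exclude)
A' = {10, 22}

{10, 22}


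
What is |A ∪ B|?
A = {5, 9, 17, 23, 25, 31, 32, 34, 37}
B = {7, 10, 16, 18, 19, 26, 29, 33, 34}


Set A = {5, 9, 17, 23, 25, 31, 32, 34, 37}, |A| = 9
Set B = {7, 10, 16, 18, 19, 26, 29, 33, 34}, |B| = 9
A ∩ B = {34}, |A ∩ B| = 1
|A ∪ B| = |A| + |B| - |A ∩ B| = 9 + 9 - 1 = 17

17


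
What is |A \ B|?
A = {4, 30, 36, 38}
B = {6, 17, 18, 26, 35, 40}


Set A = {4, 30, 36, 38}
Set B = {6, 17, 18, 26, 35, 40}
A \ B = {4, 30, 36, 38}
|A \ B| = 4

4


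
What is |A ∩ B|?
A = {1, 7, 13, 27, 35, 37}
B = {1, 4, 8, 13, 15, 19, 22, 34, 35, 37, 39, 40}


Set A = {1, 7, 13, 27, 35, 37}
Set B = {1, 4, 8, 13, 15, 19, 22, 34, 35, 37, 39, 40}
A ∩ B = {1, 13, 35, 37}
|A ∩ B| = 4

4


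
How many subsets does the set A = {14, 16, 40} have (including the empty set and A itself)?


Set A = {14, 16, 40}
|A| = 3
The power set P(A) contains all subsets of A.
|P(A)| = 2^|A| = 2^3 = 8

8


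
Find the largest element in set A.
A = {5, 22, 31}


Set A = {5, 22, 31}
Elements in ascending order: 5, 22, 31
The largest element is 31.

31


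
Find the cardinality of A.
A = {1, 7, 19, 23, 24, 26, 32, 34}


Set A = {1, 7, 19, 23, 24, 26, 32, 34}
Listing elements: 1, 7, 19, 23, 24, 26, 32, 34
Counting: 8 elements
|A| = 8

8


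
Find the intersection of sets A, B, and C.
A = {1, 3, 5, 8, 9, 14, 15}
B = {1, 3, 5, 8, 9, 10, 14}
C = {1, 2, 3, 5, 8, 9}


Set A = {1, 3, 5, 8, 9, 14, 15}
Set B = {1, 3, 5, 8, 9, 10, 14}
Set C = {1, 2, 3, 5, 8, 9}
First, A ∩ B = {1, 3, 5, 8, 9, 14}
Then, (A ∩ B) ∩ C = {1, 3, 5, 8, 9}

{1, 3, 5, 8, 9}


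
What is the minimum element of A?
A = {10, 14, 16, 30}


Set A = {10, 14, 16, 30}
Elements in ascending order: 10, 14, 16, 30
The smallest element is 10.

10


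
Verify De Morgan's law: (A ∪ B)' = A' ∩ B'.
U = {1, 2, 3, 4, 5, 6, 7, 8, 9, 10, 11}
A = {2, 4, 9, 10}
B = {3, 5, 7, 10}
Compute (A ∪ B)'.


U = {1, 2, 3, 4, 5, 6, 7, 8, 9, 10, 11}
A = {2, 4, 9, 10}, B = {3, 5, 7, 10}
A ∪ B = {2, 3, 4, 5, 7, 9, 10}
(A ∪ B)' = U \ (A ∪ B) = {1, 6, 8, 11}
Verification via A' ∩ B': A' = {1, 3, 5, 6, 7, 8, 11}, B' = {1, 2, 4, 6, 8, 9, 11}
A' ∩ B' = {1, 6, 8, 11} ✓

{1, 6, 8, 11}


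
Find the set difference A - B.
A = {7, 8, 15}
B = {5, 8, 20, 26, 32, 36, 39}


Set A = {7, 8, 15}
Set B = {5, 8, 20, 26, 32, 36, 39}
A \ B includes elements in A that are not in B.
Check each element of A:
7 (not in B, keep), 8 (in B, remove), 15 (not in B, keep)
A \ B = {7, 15}

{7, 15}


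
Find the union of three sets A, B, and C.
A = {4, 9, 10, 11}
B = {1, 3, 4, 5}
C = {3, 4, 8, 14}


Set A = {4, 9, 10, 11}
Set B = {1, 3, 4, 5}
Set C = {3, 4, 8, 14}
First, A ∪ B = {1, 3, 4, 5, 9, 10, 11}
Then, (A ∪ B) ∪ C = {1, 3, 4, 5, 8, 9, 10, 11, 14}

{1, 3, 4, 5, 8, 9, 10, 11, 14}


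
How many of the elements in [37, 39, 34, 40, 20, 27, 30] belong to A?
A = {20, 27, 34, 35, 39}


Set A = {20, 27, 34, 35, 39}
Candidates: [37, 39, 34, 40, 20, 27, 30]
Check each candidate:
37 ∉ A, 39 ∈ A, 34 ∈ A, 40 ∉ A, 20 ∈ A, 27 ∈ A, 30 ∉ A
Count of candidates in A: 4

4


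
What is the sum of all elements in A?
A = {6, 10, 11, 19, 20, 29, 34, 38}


Set A = {6, 10, 11, 19, 20, 29, 34, 38}
Sum = 6 + 10 + 11 + 19 + 20 + 29 + 34 + 38 = 167

167


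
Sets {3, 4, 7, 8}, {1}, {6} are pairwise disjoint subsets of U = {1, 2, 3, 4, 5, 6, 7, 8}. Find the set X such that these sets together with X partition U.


U = {1, 2, 3, 4, 5, 6, 7, 8}
Shown blocks: {3, 4, 7, 8}, {1}, {6}
A partition's blocks are pairwise disjoint and cover U, so the missing block = U \ (union of shown blocks).
Union of shown blocks: {1, 3, 4, 6, 7, 8}
Missing block = U \ (union) = {2, 5}

{2, 5}


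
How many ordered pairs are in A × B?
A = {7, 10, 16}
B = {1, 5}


Set A = {7, 10, 16} has 3 elements.
Set B = {1, 5} has 2 elements.
|A × B| = |A| × |B| = 3 × 2 = 6

6


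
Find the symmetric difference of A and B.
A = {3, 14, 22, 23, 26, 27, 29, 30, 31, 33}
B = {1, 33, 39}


Set A = {3, 14, 22, 23, 26, 27, 29, 30, 31, 33}
Set B = {1, 33, 39}
A △ B = (A \ B) ∪ (B \ A)
Elements in A but not B: {3, 14, 22, 23, 26, 27, 29, 30, 31}
Elements in B but not A: {1, 39}
A △ B = {1, 3, 14, 22, 23, 26, 27, 29, 30, 31, 39}

{1, 3, 14, 22, 23, 26, 27, 29, 30, 31, 39}


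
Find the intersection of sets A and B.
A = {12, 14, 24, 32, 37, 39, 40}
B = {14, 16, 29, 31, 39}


Set A = {12, 14, 24, 32, 37, 39, 40}
Set B = {14, 16, 29, 31, 39}
A ∩ B includes only elements in both sets.
Check each element of A against B:
12 ✗, 14 ✓, 24 ✗, 32 ✗, 37 ✗, 39 ✓, 40 ✗
A ∩ B = {14, 39}

{14, 39}


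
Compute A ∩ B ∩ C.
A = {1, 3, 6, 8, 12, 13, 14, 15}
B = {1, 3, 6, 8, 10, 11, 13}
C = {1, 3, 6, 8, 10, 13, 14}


Set A = {1, 3, 6, 8, 12, 13, 14, 15}
Set B = {1, 3, 6, 8, 10, 11, 13}
Set C = {1, 3, 6, 8, 10, 13, 14}
First, A ∩ B = {1, 3, 6, 8, 13}
Then, (A ∩ B) ∩ C = {1, 3, 6, 8, 13}

{1, 3, 6, 8, 13}


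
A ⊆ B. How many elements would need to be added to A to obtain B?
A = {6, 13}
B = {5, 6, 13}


Set A = {6, 13}, |A| = 2
Set B = {5, 6, 13}, |B| = 3
Since A ⊆ B: B \ A = {5}
|B| - |A| = 3 - 2 = 1

1


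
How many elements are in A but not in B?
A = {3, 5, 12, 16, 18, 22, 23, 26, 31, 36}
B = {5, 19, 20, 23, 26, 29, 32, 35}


Set A = {3, 5, 12, 16, 18, 22, 23, 26, 31, 36}
Set B = {5, 19, 20, 23, 26, 29, 32, 35}
A \ B = {3, 12, 16, 18, 22, 31, 36}
|A \ B| = 7

7


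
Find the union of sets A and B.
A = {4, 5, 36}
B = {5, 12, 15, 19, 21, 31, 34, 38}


Set A = {4, 5, 36}
Set B = {5, 12, 15, 19, 21, 31, 34, 38}
A ∪ B includes all elements in either set.
Elements from A: {4, 5, 36}
Elements from B not already included: {12, 15, 19, 21, 31, 34, 38}
A ∪ B = {4, 5, 12, 15, 19, 21, 31, 34, 36, 38}

{4, 5, 12, 15, 19, 21, 31, 34, 36, 38}


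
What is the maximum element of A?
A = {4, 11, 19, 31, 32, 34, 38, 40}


Set A = {4, 11, 19, 31, 32, 34, 38, 40}
Elements in ascending order: 4, 11, 19, 31, 32, 34, 38, 40
The largest element is 40.

40


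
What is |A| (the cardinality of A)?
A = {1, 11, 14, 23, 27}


Set A = {1, 11, 14, 23, 27}
Listing elements: 1, 11, 14, 23, 27
Counting: 5 elements
|A| = 5

5


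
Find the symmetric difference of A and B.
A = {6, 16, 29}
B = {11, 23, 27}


Set A = {6, 16, 29}
Set B = {11, 23, 27}
A △ B = (A \ B) ∪ (B \ A)
Elements in A but not B: {6, 16, 29}
Elements in B but not A: {11, 23, 27}
A △ B = {6, 11, 16, 23, 27, 29}

{6, 11, 16, 23, 27, 29}


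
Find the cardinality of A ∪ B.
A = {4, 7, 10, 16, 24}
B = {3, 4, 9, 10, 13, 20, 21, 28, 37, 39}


Set A = {4, 7, 10, 16, 24}, |A| = 5
Set B = {3, 4, 9, 10, 13, 20, 21, 28, 37, 39}, |B| = 10
A ∩ B = {4, 10}, |A ∩ B| = 2
|A ∪ B| = |A| + |B| - |A ∩ B| = 5 + 10 - 2 = 13

13


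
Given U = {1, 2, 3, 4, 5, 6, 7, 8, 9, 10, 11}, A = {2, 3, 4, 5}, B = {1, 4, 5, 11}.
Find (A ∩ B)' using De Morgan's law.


U = {1, 2, 3, 4, 5, 6, 7, 8, 9, 10, 11}
A = {2, 3, 4, 5}, B = {1, 4, 5, 11}
A ∩ B = {4, 5}
(A ∩ B)' = U \ (A ∩ B) = {1, 2, 3, 6, 7, 8, 9, 10, 11}
Verification via A' ∪ B': A' = {1, 6, 7, 8, 9, 10, 11}, B' = {2, 3, 6, 7, 8, 9, 10}
A' ∪ B' = {1, 2, 3, 6, 7, 8, 9, 10, 11} ✓

{1, 2, 3, 6, 7, 8, 9, 10, 11}


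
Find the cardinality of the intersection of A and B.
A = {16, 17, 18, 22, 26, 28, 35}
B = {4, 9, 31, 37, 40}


Set A = {16, 17, 18, 22, 26, 28, 35}
Set B = {4, 9, 31, 37, 40}
A ∩ B = {}
|A ∩ B| = 0

0


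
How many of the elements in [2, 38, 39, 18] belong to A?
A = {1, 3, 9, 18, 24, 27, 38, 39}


Set A = {1, 3, 9, 18, 24, 27, 38, 39}
Candidates: [2, 38, 39, 18]
Check each candidate:
2 ∉ A, 38 ∈ A, 39 ∈ A, 18 ∈ A
Count of candidates in A: 3

3


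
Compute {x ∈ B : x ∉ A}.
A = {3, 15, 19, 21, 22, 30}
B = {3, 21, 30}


Set A = {3, 15, 19, 21, 22, 30}
Set B = {3, 21, 30}
Check each element of B against A:
3 ∈ A, 21 ∈ A, 30 ∈ A
Elements of B not in A: {}

{}


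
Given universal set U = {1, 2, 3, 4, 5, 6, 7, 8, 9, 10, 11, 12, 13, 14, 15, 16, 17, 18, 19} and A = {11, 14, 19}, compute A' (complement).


Universal set U = {1, 2, 3, 4, 5, 6, 7, 8, 9, 10, 11, 12, 13, 14, 15, 16, 17, 18, 19}
Set A = {11, 14, 19}
A' = U \ A = elements in U but not in A
Checking each element of U:
1 (not in A, include), 2 (not in A, include), 3 (not in A, include), 4 (not in A, include), 5 (not in A, include), 6 (not in A, include), 7 (not in A, include), 8 (not in A, include), 9 (not in A, include), 10 (not in A, include), 11 (in A, exclude), 12 (not in A, include), 13 (not in A, include), 14 (in A, exclude), 15 (not in A, include), 16 (not in A, include), 17 (not in A, include), 18 (not in A, include), 19 (in A, exclude)
A' = {1, 2, 3, 4, 5, 6, 7, 8, 9, 10, 12, 13, 15, 16, 17, 18}

{1, 2, 3, 4, 5, 6, 7, 8, 9, 10, 12, 13, 15, 16, 17, 18}


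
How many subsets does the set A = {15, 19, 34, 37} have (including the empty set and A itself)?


Set A = {15, 19, 34, 37}
|A| = 4
The power set P(A) contains all subsets of A.
|P(A)| = 2^|A| = 2^4 = 16

16


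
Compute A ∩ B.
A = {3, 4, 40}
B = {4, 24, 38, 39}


Set A = {3, 4, 40}
Set B = {4, 24, 38, 39}
A ∩ B includes only elements in both sets.
Check each element of A against B:
3 ✗, 4 ✓, 40 ✗
A ∩ B = {4}

{4}


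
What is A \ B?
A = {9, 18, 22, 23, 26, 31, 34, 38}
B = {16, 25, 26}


Set A = {9, 18, 22, 23, 26, 31, 34, 38}
Set B = {16, 25, 26}
A \ B includes elements in A that are not in B.
Check each element of A:
9 (not in B, keep), 18 (not in B, keep), 22 (not in B, keep), 23 (not in B, keep), 26 (in B, remove), 31 (not in B, keep), 34 (not in B, keep), 38 (not in B, keep)
A \ B = {9, 18, 22, 23, 31, 34, 38}

{9, 18, 22, 23, 31, 34, 38}


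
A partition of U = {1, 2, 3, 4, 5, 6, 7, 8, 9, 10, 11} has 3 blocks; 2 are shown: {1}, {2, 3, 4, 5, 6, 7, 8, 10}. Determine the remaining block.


U = {1, 2, 3, 4, 5, 6, 7, 8, 9, 10, 11}
Shown blocks: {1}, {2, 3, 4, 5, 6, 7, 8, 10}
A partition's blocks are pairwise disjoint and cover U, so the missing block = U \ (union of shown blocks).
Union of shown blocks: {1, 2, 3, 4, 5, 6, 7, 8, 10}
Missing block = U \ (union) = {9, 11}

{9, 11}


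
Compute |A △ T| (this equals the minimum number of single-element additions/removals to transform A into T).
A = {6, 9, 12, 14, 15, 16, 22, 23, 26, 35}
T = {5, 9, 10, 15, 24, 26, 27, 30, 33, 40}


Set A = {6, 9, 12, 14, 15, 16, 22, 23, 26, 35}
Set T = {5, 9, 10, 15, 24, 26, 27, 30, 33, 40}
Elements to remove from A (in A, not in T): {6, 12, 14, 16, 22, 23, 35} → 7 removals
Elements to add to A (in T, not in A): {5, 10, 24, 27, 30, 33, 40} → 7 additions
Total edits = 7 + 7 = 14

14


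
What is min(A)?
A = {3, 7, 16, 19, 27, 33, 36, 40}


Set A = {3, 7, 16, 19, 27, 33, 36, 40}
Elements in ascending order: 3, 7, 16, 19, 27, 33, 36, 40
The smallest element is 3.

3


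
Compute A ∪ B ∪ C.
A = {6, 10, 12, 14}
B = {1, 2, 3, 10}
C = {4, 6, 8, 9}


Set A = {6, 10, 12, 14}
Set B = {1, 2, 3, 10}
Set C = {4, 6, 8, 9}
First, A ∪ B = {1, 2, 3, 6, 10, 12, 14}
Then, (A ∪ B) ∪ C = {1, 2, 3, 4, 6, 8, 9, 10, 12, 14}

{1, 2, 3, 4, 6, 8, 9, 10, 12, 14}


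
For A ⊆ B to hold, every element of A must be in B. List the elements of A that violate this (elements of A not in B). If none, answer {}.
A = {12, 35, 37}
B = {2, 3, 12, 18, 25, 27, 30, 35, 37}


Set A = {12, 35, 37}
Set B = {2, 3, 12, 18, 25, 27, 30, 35, 37}
Check each element of A against B:
12 ∈ B, 35 ∈ B, 37 ∈ B
Elements of A not in B: {}

{}


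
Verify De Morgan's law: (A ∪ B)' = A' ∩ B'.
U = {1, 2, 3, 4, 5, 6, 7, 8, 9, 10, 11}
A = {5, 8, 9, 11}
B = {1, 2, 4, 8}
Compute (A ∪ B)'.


U = {1, 2, 3, 4, 5, 6, 7, 8, 9, 10, 11}
A = {5, 8, 9, 11}, B = {1, 2, 4, 8}
A ∪ B = {1, 2, 4, 5, 8, 9, 11}
(A ∪ B)' = U \ (A ∪ B) = {3, 6, 7, 10}
Verification via A' ∩ B': A' = {1, 2, 3, 4, 6, 7, 10}, B' = {3, 5, 6, 7, 9, 10, 11}
A' ∩ B' = {3, 6, 7, 10} ✓

{3, 6, 7, 10}


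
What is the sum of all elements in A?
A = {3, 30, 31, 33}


Set A = {3, 30, 31, 33}
Sum = 3 + 30 + 31 + 33 = 97

97


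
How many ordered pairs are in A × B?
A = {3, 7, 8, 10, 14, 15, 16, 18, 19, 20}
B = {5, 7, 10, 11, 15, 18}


Set A = {3, 7, 8, 10, 14, 15, 16, 18, 19, 20} has 10 elements.
Set B = {5, 7, 10, 11, 15, 18} has 6 elements.
|A × B| = |A| × |B| = 10 × 6 = 60

60


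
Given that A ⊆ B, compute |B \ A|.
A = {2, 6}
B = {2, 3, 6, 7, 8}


Set A = {2, 6}, |A| = 2
Set B = {2, 3, 6, 7, 8}, |B| = 5
Since A ⊆ B: B \ A = {3, 7, 8}
|B| - |A| = 5 - 2 = 3

3


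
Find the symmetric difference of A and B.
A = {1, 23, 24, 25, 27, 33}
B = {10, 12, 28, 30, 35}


Set A = {1, 23, 24, 25, 27, 33}
Set B = {10, 12, 28, 30, 35}
A △ B = (A \ B) ∪ (B \ A)
Elements in A but not B: {1, 23, 24, 25, 27, 33}
Elements in B but not A: {10, 12, 28, 30, 35}
A △ B = {1, 10, 12, 23, 24, 25, 27, 28, 30, 33, 35}

{1, 10, 12, 23, 24, 25, 27, 28, 30, 33, 35}


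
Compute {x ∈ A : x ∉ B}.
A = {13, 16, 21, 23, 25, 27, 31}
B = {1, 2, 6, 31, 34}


Set A = {13, 16, 21, 23, 25, 27, 31}
Set B = {1, 2, 6, 31, 34}
Check each element of A against B:
13 ∉ B (include), 16 ∉ B (include), 21 ∉ B (include), 23 ∉ B (include), 25 ∉ B (include), 27 ∉ B (include), 31 ∈ B
Elements of A not in B: {13, 16, 21, 23, 25, 27}

{13, 16, 21, 23, 25, 27}


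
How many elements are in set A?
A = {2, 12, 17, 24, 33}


Set A = {2, 12, 17, 24, 33}
Listing elements: 2, 12, 17, 24, 33
Counting: 5 elements
|A| = 5

5


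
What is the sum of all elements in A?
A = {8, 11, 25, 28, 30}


Set A = {8, 11, 25, 28, 30}
Sum = 8 + 11 + 25 + 28 + 30 = 102

102


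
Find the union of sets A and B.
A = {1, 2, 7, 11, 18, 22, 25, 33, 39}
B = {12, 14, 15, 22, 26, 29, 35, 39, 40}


Set A = {1, 2, 7, 11, 18, 22, 25, 33, 39}
Set B = {12, 14, 15, 22, 26, 29, 35, 39, 40}
A ∪ B includes all elements in either set.
Elements from A: {1, 2, 7, 11, 18, 22, 25, 33, 39}
Elements from B not already included: {12, 14, 15, 26, 29, 35, 40}
A ∪ B = {1, 2, 7, 11, 12, 14, 15, 18, 22, 25, 26, 29, 33, 35, 39, 40}

{1, 2, 7, 11, 12, 14, 15, 18, 22, 25, 26, 29, 33, 35, 39, 40}


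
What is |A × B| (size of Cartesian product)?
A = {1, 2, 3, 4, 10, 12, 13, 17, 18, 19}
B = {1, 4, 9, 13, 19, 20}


Set A = {1, 2, 3, 4, 10, 12, 13, 17, 18, 19} has 10 elements.
Set B = {1, 4, 9, 13, 19, 20} has 6 elements.
|A × B| = |A| × |B| = 10 × 6 = 60

60


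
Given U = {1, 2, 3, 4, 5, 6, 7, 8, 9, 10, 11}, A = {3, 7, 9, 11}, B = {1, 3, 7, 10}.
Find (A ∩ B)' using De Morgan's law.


U = {1, 2, 3, 4, 5, 6, 7, 8, 9, 10, 11}
A = {3, 7, 9, 11}, B = {1, 3, 7, 10}
A ∩ B = {3, 7}
(A ∩ B)' = U \ (A ∩ B) = {1, 2, 4, 5, 6, 8, 9, 10, 11}
Verification via A' ∪ B': A' = {1, 2, 4, 5, 6, 8, 10}, B' = {2, 4, 5, 6, 8, 9, 11}
A' ∪ B' = {1, 2, 4, 5, 6, 8, 9, 10, 11} ✓

{1, 2, 4, 5, 6, 8, 9, 10, 11}


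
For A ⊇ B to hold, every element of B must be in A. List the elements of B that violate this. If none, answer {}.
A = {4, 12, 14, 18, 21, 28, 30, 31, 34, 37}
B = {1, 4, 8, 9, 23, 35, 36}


Set A = {4, 12, 14, 18, 21, 28, 30, 31, 34, 37}
Set B = {1, 4, 8, 9, 23, 35, 36}
Check each element of B against A:
1 ∉ A (include), 4 ∈ A, 8 ∉ A (include), 9 ∉ A (include), 23 ∉ A (include), 35 ∉ A (include), 36 ∉ A (include)
Elements of B not in A: {1, 8, 9, 23, 35, 36}

{1, 8, 9, 23, 35, 36}


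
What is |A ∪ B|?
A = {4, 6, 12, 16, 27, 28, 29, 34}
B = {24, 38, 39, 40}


Set A = {4, 6, 12, 16, 27, 28, 29, 34}, |A| = 8
Set B = {24, 38, 39, 40}, |B| = 4
A ∩ B = {}, |A ∩ B| = 0
|A ∪ B| = |A| + |B| - |A ∩ B| = 8 + 4 - 0 = 12

12


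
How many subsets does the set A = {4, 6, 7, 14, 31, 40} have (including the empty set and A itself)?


Set A = {4, 6, 7, 14, 31, 40}
|A| = 6
The power set P(A) contains all subsets of A.
|P(A)| = 2^|A| = 2^6 = 64

64


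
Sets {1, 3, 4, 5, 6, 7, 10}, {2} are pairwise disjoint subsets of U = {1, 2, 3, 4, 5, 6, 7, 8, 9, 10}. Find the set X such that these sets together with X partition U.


U = {1, 2, 3, 4, 5, 6, 7, 8, 9, 10}
Shown blocks: {1, 3, 4, 5, 6, 7, 10}, {2}
A partition's blocks are pairwise disjoint and cover U, so the missing block = U \ (union of shown blocks).
Union of shown blocks: {1, 2, 3, 4, 5, 6, 7, 10}
Missing block = U \ (union) = {8, 9}

{8, 9}


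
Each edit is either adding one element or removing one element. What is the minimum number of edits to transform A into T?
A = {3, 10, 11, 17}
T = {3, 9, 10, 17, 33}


Set A = {3, 10, 11, 17}
Set T = {3, 9, 10, 17, 33}
Elements to remove from A (in A, not in T): {11} → 1 removals
Elements to add to A (in T, not in A): {9, 33} → 2 additions
Total edits = 1 + 2 = 3

3


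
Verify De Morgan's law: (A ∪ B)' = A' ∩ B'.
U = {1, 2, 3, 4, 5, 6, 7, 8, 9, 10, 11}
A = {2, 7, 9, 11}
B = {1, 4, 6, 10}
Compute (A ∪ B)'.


U = {1, 2, 3, 4, 5, 6, 7, 8, 9, 10, 11}
A = {2, 7, 9, 11}, B = {1, 4, 6, 10}
A ∪ B = {1, 2, 4, 6, 7, 9, 10, 11}
(A ∪ B)' = U \ (A ∪ B) = {3, 5, 8}
Verification via A' ∩ B': A' = {1, 3, 4, 5, 6, 8, 10}, B' = {2, 3, 5, 7, 8, 9, 11}
A' ∩ B' = {3, 5, 8} ✓

{3, 5, 8}


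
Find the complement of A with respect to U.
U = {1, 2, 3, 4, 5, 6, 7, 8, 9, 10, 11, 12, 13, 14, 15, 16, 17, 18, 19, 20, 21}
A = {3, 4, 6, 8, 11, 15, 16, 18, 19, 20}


Universal set U = {1, 2, 3, 4, 5, 6, 7, 8, 9, 10, 11, 12, 13, 14, 15, 16, 17, 18, 19, 20, 21}
Set A = {3, 4, 6, 8, 11, 15, 16, 18, 19, 20}
A' = U \ A = elements in U but not in A
Checking each element of U:
1 (not in A, include), 2 (not in A, include), 3 (in A, exclude), 4 (in A, exclude), 5 (not in A, include), 6 (in A, exclude), 7 (not in A, include), 8 (in A, exclude), 9 (not in A, include), 10 (not in A, include), 11 (in A, exclude), 12 (not in A, include), 13 (not in A, include), 14 (not in A, include), 15 (in A, exclude), 16 (in A, exclude), 17 (not in A, include), 18 (in A, exclude), 19 (in A, exclude), 20 (in A, exclude), 21 (not in A, include)
A' = {1, 2, 5, 7, 9, 10, 12, 13, 14, 17, 21}

{1, 2, 5, 7, 9, 10, 12, 13, 14, 17, 21}


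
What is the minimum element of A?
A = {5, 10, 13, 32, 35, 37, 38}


Set A = {5, 10, 13, 32, 35, 37, 38}
Elements in ascending order: 5, 10, 13, 32, 35, 37, 38
The smallest element is 5.

5


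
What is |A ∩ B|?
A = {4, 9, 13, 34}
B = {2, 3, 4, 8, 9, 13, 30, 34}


Set A = {4, 9, 13, 34}
Set B = {2, 3, 4, 8, 9, 13, 30, 34}
A ∩ B = {4, 9, 13, 34}
|A ∩ B| = 4

4


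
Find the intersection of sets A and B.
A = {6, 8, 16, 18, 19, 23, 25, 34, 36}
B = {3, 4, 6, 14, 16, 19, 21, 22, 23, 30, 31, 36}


Set A = {6, 8, 16, 18, 19, 23, 25, 34, 36}
Set B = {3, 4, 6, 14, 16, 19, 21, 22, 23, 30, 31, 36}
A ∩ B includes only elements in both sets.
Check each element of A against B:
6 ✓, 8 ✗, 16 ✓, 18 ✗, 19 ✓, 23 ✓, 25 ✗, 34 ✗, 36 ✓
A ∩ B = {6, 16, 19, 23, 36}

{6, 16, 19, 23, 36}


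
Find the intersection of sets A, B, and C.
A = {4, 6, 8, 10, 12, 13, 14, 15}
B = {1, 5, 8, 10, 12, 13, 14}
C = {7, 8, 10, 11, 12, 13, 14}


Set A = {4, 6, 8, 10, 12, 13, 14, 15}
Set B = {1, 5, 8, 10, 12, 13, 14}
Set C = {7, 8, 10, 11, 12, 13, 14}
First, A ∩ B = {8, 10, 12, 13, 14}
Then, (A ∩ B) ∩ C = {8, 10, 12, 13, 14}

{8, 10, 12, 13, 14}


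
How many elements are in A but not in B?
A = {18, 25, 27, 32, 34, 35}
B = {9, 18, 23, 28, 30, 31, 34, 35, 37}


Set A = {18, 25, 27, 32, 34, 35}
Set B = {9, 18, 23, 28, 30, 31, 34, 35, 37}
A \ B = {25, 27, 32}
|A \ B| = 3

3


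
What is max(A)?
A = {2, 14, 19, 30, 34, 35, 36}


Set A = {2, 14, 19, 30, 34, 35, 36}
Elements in ascending order: 2, 14, 19, 30, 34, 35, 36
The largest element is 36.

36


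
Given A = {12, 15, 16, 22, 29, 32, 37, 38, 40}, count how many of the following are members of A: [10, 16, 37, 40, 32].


Set A = {12, 15, 16, 22, 29, 32, 37, 38, 40}
Candidates: [10, 16, 37, 40, 32]
Check each candidate:
10 ∉ A, 16 ∈ A, 37 ∈ A, 40 ∈ A, 32 ∈ A
Count of candidates in A: 4

4


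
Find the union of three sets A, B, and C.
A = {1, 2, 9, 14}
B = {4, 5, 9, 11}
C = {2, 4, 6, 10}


Set A = {1, 2, 9, 14}
Set B = {4, 5, 9, 11}
Set C = {2, 4, 6, 10}
First, A ∪ B = {1, 2, 4, 5, 9, 11, 14}
Then, (A ∪ B) ∪ C = {1, 2, 4, 5, 6, 9, 10, 11, 14}

{1, 2, 4, 5, 6, 9, 10, 11, 14}


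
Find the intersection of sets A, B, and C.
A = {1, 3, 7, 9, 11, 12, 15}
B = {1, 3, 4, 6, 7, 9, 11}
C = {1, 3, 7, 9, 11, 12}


Set A = {1, 3, 7, 9, 11, 12, 15}
Set B = {1, 3, 4, 6, 7, 9, 11}
Set C = {1, 3, 7, 9, 11, 12}
First, A ∩ B = {1, 3, 7, 9, 11}
Then, (A ∩ B) ∩ C = {1, 3, 7, 9, 11}

{1, 3, 7, 9, 11}


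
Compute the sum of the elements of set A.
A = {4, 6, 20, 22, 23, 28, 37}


Set A = {4, 6, 20, 22, 23, 28, 37}
Sum = 4 + 6 + 20 + 22 + 23 + 28 + 37 = 140

140


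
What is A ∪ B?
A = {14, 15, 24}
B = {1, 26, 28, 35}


Set A = {14, 15, 24}
Set B = {1, 26, 28, 35}
A ∪ B includes all elements in either set.
Elements from A: {14, 15, 24}
Elements from B not already included: {1, 26, 28, 35}
A ∪ B = {1, 14, 15, 24, 26, 28, 35}

{1, 14, 15, 24, 26, 28, 35}


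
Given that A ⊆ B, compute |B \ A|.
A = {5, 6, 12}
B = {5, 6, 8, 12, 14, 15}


Set A = {5, 6, 12}, |A| = 3
Set B = {5, 6, 8, 12, 14, 15}, |B| = 6
Since A ⊆ B: B \ A = {8, 14, 15}
|B| - |A| = 6 - 3 = 3

3


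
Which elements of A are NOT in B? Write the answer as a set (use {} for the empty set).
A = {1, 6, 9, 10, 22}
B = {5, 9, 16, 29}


Set A = {1, 6, 9, 10, 22}
Set B = {5, 9, 16, 29}
Check each element of A against B:
1 ∉ B (include), 6 ∉ B (include), 9 ∈ B, 10 ∉ B (include), 22 ∉ B (include)
Elements of A not in B: {1, 6, 10, 22}

{1, 6, 10, 22}


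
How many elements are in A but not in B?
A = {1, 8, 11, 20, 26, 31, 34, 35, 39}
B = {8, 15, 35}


Set A = {1, 8, 11, 20, 26, 31, 34, 35, 39}
Set B = {8, 15, 35}
A \ B = {1, 11, 20, 26, 31, 34, 39}
|A \ B| = 7

7


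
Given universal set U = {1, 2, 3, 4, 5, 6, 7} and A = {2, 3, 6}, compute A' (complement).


Universal set U = {1, 2, 3, 4, 5, 6, 7}
Set A = {2, 3, 6}
A' = U \ A = elements in U but not in A
Checking each element of U:
1 (not in A, include), 2 (in A, exclude), 3 (in A, exclude), 4 (not in A, include), 5 (not in A, include), 6 (in A, exclude), 7 (not in A, include)
A' = {1, 4, 5, 7}

{1, 4, 5, 7}


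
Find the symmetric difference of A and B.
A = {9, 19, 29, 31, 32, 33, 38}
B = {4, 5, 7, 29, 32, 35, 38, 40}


Set A = {9, 19, 29, 31, 32, 33, 38}
Set B = {4, 5, 7, 29, 32, 35, 38, 40}
A △ B = (A \ B) ∪ (B \ A)
Elements in A but not B: {9, 19, 31, 33}
Elements in B but not A: {4, 5, 7, 35, 40}
A △ B = {4, 5, 7, 9, 19, 31, 33, 35, 40}

{4, 5, 7, 9, 19, 31, 33, 35, 40}


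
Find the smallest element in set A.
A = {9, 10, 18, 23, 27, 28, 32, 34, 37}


Set A = {9, 10, 18, 23, 27, 28, 32, 34, 37}
Elements in ascending order: 9, 10, 18, 23, 27, 28, 32, 34, 37
The smallest element is 9.

9


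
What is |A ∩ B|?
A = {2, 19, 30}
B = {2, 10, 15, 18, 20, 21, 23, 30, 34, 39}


Set A = {2, 19, 30}
Set B = {2, 10, 15, 18, 20, 21, 23, 30, 34, 39}
A ∩ B = {2, 30}
|A ∩ B| = 2

2


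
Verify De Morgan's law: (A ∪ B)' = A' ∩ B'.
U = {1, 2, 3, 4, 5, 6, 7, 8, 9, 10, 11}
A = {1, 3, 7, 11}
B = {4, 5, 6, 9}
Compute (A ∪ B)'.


U = {1, 2, 3, 4, 5, 6, 7, 8, 9, 10, 11}
A = {1, 3, 7, 11}, B = {4, 5, 6, 9}
A ∪ B = {1, 3, 4, 5, 6, 7, 9, 11}
(A ∪ B)' = U \ (A ∪ B) = {2, 8, 10}
Verification via A' ∩ B': A' = {2, 4, 5, 6, 8, 9, 10}, B' = {1, 2, 3, 7, 8, 10, 11}
A' ∩ B' = {2, 8, 10} ✓

{2, 8, 10}


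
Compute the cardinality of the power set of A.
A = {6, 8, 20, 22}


Set A = {6, 8, 20, 22}
|A| = 4
The power set P(A) contains all subsets of A.
|P(A)| = 2^|A| = 2^4 = 16

16


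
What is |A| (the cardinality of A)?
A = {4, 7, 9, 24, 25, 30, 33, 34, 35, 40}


Set A = {4, 7, 9, 24, 25, 30, 33, 34, 35, 40}
Listing elements: 4, 7, 9, 24, 25, 30, 33, 34, 35, 40
Counting: 10 elements
|A| = 10

10


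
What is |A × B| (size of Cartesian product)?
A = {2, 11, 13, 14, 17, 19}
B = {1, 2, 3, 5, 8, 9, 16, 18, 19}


Set A = {2, 11, 13, 14, 17, 19} has 6 elements.
Set B = {1, 2, 3, 5, 8, 9, 16, 18, 19} has 9 elements.
|A × B| = |A| × |B| = 6 × 9 = 54

54


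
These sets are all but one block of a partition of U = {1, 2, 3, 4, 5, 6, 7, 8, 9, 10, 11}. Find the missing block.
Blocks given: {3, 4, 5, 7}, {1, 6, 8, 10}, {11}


U = {1, 2, 3, 4, 5, 6, 7, 8, 9, 10, 11}
Shown blocks: {3, 4, 5, 7}, {1, 6, 8, 10}, {11}
A partition's blocks are pairwise disjoint and cover U, so the missing block = U \ (union of shown blocks).
Union of shown blocks: {1, 3, 4, 5, 6, 7, 8, 10, 11}
Missing block = U \ (union) = {2, 9}

{2, 9}


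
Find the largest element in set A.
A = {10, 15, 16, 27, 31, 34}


Set A = {10, 15, 16, 27, 31, 34}
Elements in ascending order: 10, 15, 16, 27, 31, 34
The largest element is 34.

34


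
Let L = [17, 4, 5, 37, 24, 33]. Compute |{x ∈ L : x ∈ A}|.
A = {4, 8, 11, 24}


Set A = {4, 8, 11, 24}
Candidates: [17, 4, 5, 37, 24, 33]
Check each candidate:
17 ∉ A, 4 ∈ A, 5 ∉ A, 37 ∉ A, 24 ∈ A, 33 ∉ A
Count of candidates in A: 2

2


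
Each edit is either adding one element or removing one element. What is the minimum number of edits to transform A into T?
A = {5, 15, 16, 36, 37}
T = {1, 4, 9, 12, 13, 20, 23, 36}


Set A = {5, 15, 16, 36, 37}
Set T = {1, 4, 9, 12, 13, 20, 23, 36}
Elements to remove from A (in A, not in T): {5, 15, 16, 37} → 4 removals
Elements to add to A (in T, not in A): {1, 4, 9, 12, 13, 20, 23} → 7 additions
Total edits = 4 + 7 = 11

11


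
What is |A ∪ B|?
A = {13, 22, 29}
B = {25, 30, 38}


Set A = {13, 22, 29}, |A| = 3
Set B = {25, 30, 38}, |B| = 3
A ∩ B = {}, |A ∩ B| = 0
|A ∪ B| = |A| + |B| - |A ∩ B| = 3 + 3 - 0 = 6

6


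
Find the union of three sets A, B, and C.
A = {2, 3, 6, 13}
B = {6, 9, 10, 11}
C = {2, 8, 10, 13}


Set A = {2, 3, 6, 13}
Set B = {6, 9, 10, 11}
Set C = {2, 8, 10, 13}
First, A ∪ B = {2, 3, 6, 9, 10, 11, 13}
Then, (A ∪ B) ∪ C = {2, 3, 6, 8, 9, 10, 11, 13}

{2, 3, 6, 8, 9, 10, 11, 13}


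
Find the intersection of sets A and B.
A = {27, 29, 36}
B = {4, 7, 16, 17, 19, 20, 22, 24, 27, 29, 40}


Set A = {27, 29, 36}
Set B = {4, 7, 16, 17, 19, 20, 22, 24, 27, 29, 40}
A ∩ B includes only elements in both sets.
Check each element of A against B:
27 ✓, 29 ✓, 36 ✗
A ∩ B = {27, 29}

{27, 29}


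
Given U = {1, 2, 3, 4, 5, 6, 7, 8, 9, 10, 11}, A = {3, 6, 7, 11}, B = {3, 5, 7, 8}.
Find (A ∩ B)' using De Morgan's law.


U = {1, 2, 3, 4, 5, 6, 7, 8, 9, 10, 11}
A = {3, 6, 7, 11}, B = {3, 5, 7, 8}
A ∩ B = {3, 7}
(A ∩ B)' = U \ (A ∩ B) = {1, 2, 4, 5, 6, 8, 9, 10, 11}
Verification via A' ∪ B': A' = {1, 2, 4, 5, 8, 9, 10}, B' = {1, 2, 4, 6, 9, 10, 11}
A' ∪ B' = {1, 2, 4, 5, 6, 8, 9, 10, 11} ✓

{1, 2, 4, 5, 6, 8, 9, 10, 11}


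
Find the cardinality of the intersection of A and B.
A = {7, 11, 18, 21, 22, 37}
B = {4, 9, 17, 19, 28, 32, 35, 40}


Set A = {7, 11, 18, 21, 22, 37}
Set B = {4, 9, 17, 19, 28, 32, 35, 40}
A ∩ B = {}
|A ∩ B| = 0

0


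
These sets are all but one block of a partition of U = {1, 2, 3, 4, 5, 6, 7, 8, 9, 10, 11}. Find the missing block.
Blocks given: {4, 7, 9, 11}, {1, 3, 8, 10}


U = {1, 2, 3, 4, 5, 6, 7, 8, 9, 10, 11}
Shown blocks: {4, 7, 9, 11}, {1, 3, 8, 10}
A partition's blocks are pairwise disjoint and cover U, so the missing block = U \ (union of shown blocks).
Union of shown blocks: {1, 3, 4, 7, 8, 9, 10, 11}
Missing block = U \ (union) = {2, 5, 6}

{2, 5, 6}


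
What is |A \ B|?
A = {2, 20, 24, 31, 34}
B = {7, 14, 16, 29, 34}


Set A = {2, 20, 24, 31, 34}
Set B = {7, 14, 16, 29, 34}
A \ B = {2, 20, 24, 31}
|A \ B| = 4

4


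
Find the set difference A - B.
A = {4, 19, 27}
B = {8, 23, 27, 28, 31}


Set A = {4, 19, 27}
Set B = {8, 23, 27, 28, 31}
A \ B includes elements in A that are not in B.
Check each element of A:
4 (not in B, keep), 19 (not in B, keep), 27 (in B, remove)
A \ B = {4, 19}

{4, 19}


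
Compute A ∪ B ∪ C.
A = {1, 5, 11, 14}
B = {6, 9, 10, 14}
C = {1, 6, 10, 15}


Set A = {1, 5, 11, 14}
Set B = {6, 9, 10, 14}
Set C = {1, 6, 10, 15}
First, A ∪ B = {1, 5, 6, 9, 10, 11, 14}
Then, (A ∪ B) ∪ C = {1, 5, 6, 9, 10, 11, 14, 15}

{1, 5, 6, 9, 10, 11, 14, 15}


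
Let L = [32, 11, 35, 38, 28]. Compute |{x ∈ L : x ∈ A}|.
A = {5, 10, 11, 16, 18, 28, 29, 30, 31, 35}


Set A = {5, 10, 11, 16, 18, 28, 29, 30, 31, 35}
Candidates: [32, 11, 35, 38, 28]
Check each candidate:
32 ∉ A, 11 ∈ A, 35 ∈ A, 38 ∉ A, 28 ∈ A
Count of candidates in A: 3

3


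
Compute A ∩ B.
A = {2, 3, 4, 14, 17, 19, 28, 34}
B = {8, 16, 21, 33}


Set A = {2, 3, 4, 14, 17, 19, 28, 34}
Set B = {8, 16, 21, 33}
A ∩ B includes only elements in both sets.
Check each element of A against B:
2 ✗, 3 ✗, 4 ✗, 14 ✗, 17 ✗, 19 ✗, 28 ✗, 34 ✗
A ∩ B = {}

{}


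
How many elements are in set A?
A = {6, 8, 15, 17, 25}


Set A = {6, 8, 15, 17, 25}
Listing elements: 6, 8, 15, 17, 25
Counting: 5 elements
|A| = 5

5


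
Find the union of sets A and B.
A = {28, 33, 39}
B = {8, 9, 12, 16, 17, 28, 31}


Set A = {28, 33, 39}
Set B = {8, 9, 12, 16, 17, 28, 31}
A ∪ B includes all elements in either set.
Elements from A: {28, 33, 39}
Elements from B not already included: {8, 9, 12, 16, 17, 31}
A ∪ B = {8, 9, 12, 16, 17, 28, 31, 33, 39}

{8, 9, 12, 16, 17, 28, 31, 33, 39}


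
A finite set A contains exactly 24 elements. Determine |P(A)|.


The set has 24 elements.
The power set contains all possible subsets.
|P(A)| = 2^|A| = 2^24 = 16777216

16777216
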